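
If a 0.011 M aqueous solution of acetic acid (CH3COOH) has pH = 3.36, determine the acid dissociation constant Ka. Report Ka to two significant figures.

[H+] = 10^(-3.36) = 4.37 × 10^-4 M
At equilibrium [HA] = 0.011 − 4.37 × 10^-4 = 1.06 × 10^-2 M
Ka = [H+][A-]/[HA] = (4.37 × 10^-4)² / 1.06 × 10^-2 = 1.8 × 10^-5

Ka = 1.8 × 10^-5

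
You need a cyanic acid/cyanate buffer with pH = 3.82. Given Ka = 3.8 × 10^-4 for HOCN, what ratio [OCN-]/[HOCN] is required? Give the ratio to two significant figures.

pKa = -log(3.8 × 10^-4) = 3.420
pH = pKa + log(r) ⇒ log(r) = 3.82 − 3.420 = +0.400
r = [OCN-]/[HOCN] = 10^(+0.400) = 2.51

ratio = 2.5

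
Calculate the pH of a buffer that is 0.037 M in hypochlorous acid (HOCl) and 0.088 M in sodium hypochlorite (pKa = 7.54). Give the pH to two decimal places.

pH = 7.92

Using pH = pKa + log([base]/[acid]) with [base]/[acid] = 0.088/0.037:
pH = 7.54 + (+0.376) = 7.92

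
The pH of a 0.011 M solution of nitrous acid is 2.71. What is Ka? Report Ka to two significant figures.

Ka = 4.2 × 10^-4

[H+] = 10^(-2.71) = 1.95 × 10^-3 M
At equilibrium [HA] = 0.011 − 1.95 × 10^-3 = 9.05 × 10^-3 M
Ka = [H+][A-]/[HA] = (1.95 × 10^-3)² / 9.05 × 10^-3 = 4.2 × 10^-4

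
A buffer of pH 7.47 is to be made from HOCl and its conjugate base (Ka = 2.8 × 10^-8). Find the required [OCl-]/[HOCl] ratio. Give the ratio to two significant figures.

ratio = 0.83

pKa = -log(2.8 × 10^-8) = 7.553
pH = pKa + log(r) ⇒ log(r) = 7.47 − 7.553 = -0.083
r = [OCl-]/[HOCl] = 10^(-0.083) = 0.826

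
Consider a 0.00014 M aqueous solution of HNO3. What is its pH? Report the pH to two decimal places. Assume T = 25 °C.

HNO3 is a strong acid and dissociates completely, so [H+] = 0.00014 M.
pH = -log(0.00014) = 3.85

pH = 3.85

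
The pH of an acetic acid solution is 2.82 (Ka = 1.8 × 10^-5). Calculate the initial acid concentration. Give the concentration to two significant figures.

C₀ = 1.3 × 10^-1 M

[H+] = 10^(-2.82) = 1.51 × 10^-3 M = x
Ka = x²/(C₀ − x) ⇒ C₀ = x + x²/Ka
C₀ = 1.51 × 10^-3 + (1.51 × 10^-3)²/(1.8 × 10^-5) = 1.28 × 10^-1 M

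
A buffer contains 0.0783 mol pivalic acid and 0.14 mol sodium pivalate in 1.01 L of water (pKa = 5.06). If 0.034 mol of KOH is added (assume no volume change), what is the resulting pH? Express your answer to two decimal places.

pH = 5.65

OH- converts (CH3)3CCOOH to (CH3)3CCOO-: (CH3)3CCOOH → 0.0443 mol, (CH3)3CCOO- → 0.174 mol.
pH = pKa + log([A⁻]/[HA]) = 5.06 + log(0.174/0.0443) = 5.06 +0.594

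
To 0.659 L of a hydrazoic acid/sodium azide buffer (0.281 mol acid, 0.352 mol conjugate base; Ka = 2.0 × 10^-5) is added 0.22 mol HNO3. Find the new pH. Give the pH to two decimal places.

Added H+ converts N3- to HN3: HN3 → 0.501 mol, N3- → 0.132 mol.
pKa = −log(2.0 × 10^-5) = 4.699
Henderson–Hasselbalch with mole ratio 0.132/0.501: pH = 4.699 + (-0.579)

pH = 4.12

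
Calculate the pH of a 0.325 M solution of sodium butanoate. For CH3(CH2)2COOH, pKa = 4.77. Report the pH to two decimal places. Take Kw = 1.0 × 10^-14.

CH3(CH2)2COO- is the conjugate base of the weak acid CH3(CH2)2COOH.
Ka = 10^(−4.77) = 1.70 × 10^-5
Kb = Kw/Ka = 1.0×10^-14 / 1.70 × 10^-5 = 5.88 × 10^-10
From the ICE table, Kb = [OH-]²/(0.325 − [OH-]) = 5.88 × 10^-10.
Neglecting [OH-] in the denominator: [OH-] = √(5.88 × 10^-10 × 0.325) = 1.38 × 10^-5 M
pOH = −log(1.38 × 10^-5) = 4.86; pH = 14.00 − 4.86 = 9.14

pH = 9.14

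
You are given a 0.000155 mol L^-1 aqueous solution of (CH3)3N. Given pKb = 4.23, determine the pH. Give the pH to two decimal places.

pH = 9.85

(CH3)3N + H2O ⇌ (CH3)3NH+ + OH-
Kb = 10^(−4.23) = 5.89 × 10^-5
Kb = [OH-]²/(0.000155 − [OH-]) = 5.89 × 10^-5
The 5% rule fails; solving [OH-]² + Kb·[OH-] − Kb·C₀ = 0 exactly:
[OH-] = (−Kb + √(Kb² + 4·Kb·C₀))/2 = 7.05 × 10^-5 M
pOH = 4.15, so pH = 14.00 − pOH = 9.85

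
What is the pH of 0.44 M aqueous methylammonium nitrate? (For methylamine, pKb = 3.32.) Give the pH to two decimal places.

pH = 5.52

CH3NH3+ is the conjugate acid of the weak base CH3NH2.
Kb = 10^(−3.32) = 4.79 × 10^-4
Ka = Kw/Kb = 1.0×10^-14 / 4.79 × 10^-4 = 2.09 × 10^-11
From the ICE table, Ka = [H+]²/(0.44 − [H+]) = 2.09 × 10^-11.
Assume [H+] ≪ 0.44: [H+] ≈ √(2.09 × 10^-11 × 0.44) = 3.03 × 10^-6 M
pH = −log(3.03 × 10^-6) = 5.52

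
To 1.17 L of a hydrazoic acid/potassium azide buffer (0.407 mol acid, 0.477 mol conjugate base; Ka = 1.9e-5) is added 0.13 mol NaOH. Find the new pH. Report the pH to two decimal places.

pH = 5.06

OH- converts HN3 to N3-: HN3 → 0.277 mol, N3- → 0.607 mol.
pKa = −log(1.9 × 10^-5) = 4.721
pH = pKa + log(n_N3-/n_HN3) = 4.721 + log(0.607/0.277) = 4.721 + (+0.341)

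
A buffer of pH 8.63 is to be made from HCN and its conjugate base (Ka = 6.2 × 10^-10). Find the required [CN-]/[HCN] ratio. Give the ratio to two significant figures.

pKa = -log(6.2 × 10^-10) = 9.208
pH = pKa + log(r) ⇒ log(r) = 8.63 − 9.208 = -0.578
r = [CN-]/[HCN] = 10^(-0.578) = 0.264

ratio = 0.26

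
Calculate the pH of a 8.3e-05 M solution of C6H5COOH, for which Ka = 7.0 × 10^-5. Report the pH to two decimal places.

pH = 4.31

C6H5COOH ⇌ C6H5COO- + H+
Ka = [H+]²/(8.3e-05 − [H+]) = 7.0 × 10^-5
The 5% rule fails; solving [H+]² + Ka·[H+] − Ka·C₀ = 0 exactly:
[H+] = [−7e-05 + √(7e-05² + 2.32e-08)]/2 = 4.89 × 10^-5 M
pH = −log(4.89 × 10^-5) = 4.31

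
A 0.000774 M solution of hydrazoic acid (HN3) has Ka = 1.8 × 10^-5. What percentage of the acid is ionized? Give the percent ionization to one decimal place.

HN3 ⇌ N3- + H+; let x = [H+] at equilibrium.
Ka = x²/(C₀ − x); solving the quadratic gives x = 1.09 × 10^-4 M.
% ionization = x/C₀ × 100% = 1.09 × 10^-4/0.000774 × 100% = 14.1%

14.1%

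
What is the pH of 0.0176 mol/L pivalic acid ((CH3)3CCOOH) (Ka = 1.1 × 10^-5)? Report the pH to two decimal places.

pH = 3.36

(CH3)3CCOOH ⇌ (CH3)3CCOO- + H+
From the ICE table, Ka = [H+]²/(0.0176 − [H+]) = 1.1 × 10^-5.
Neglecting [H+] in the denominator: [H+] = √(1.1 × 10^-5 × 0.0176) = 4.40 × 10^-4 M
([H+]/C₀ = 2.5% < 5%, so the approximation holds.)
pH = −log(4.40 × 10^-4) = 3.36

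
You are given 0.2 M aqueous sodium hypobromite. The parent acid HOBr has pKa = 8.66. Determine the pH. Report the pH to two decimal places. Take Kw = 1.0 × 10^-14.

OBr- is the conjugate base of the weak acid HOBr.
Ka = 10^(−8.66) = 2.19 × 10^-9
Kb = Kw/Ka = 1.0×10^-14 / 2.19 × 10^-9 = 4.57 × 10^-6
From the ICE table, Kb = [OH-]²/(0.2 − [OH-]) = 4.57 × 10^-6.
Since Kb ≪ C₀, [OH-] ≈ √(Kb·C₀) = 9.56 × 10^-4 M.
([OH-]/C₀ = 0.48% < 5%, so the approximation holds.)
pOH = −log(9.56 × 10^-4) = 3.02; pH = 14.00 − 3.02 = 10.98

pH = 10.98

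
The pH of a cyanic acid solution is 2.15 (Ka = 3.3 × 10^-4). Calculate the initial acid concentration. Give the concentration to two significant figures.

[H+] = 10^(-2.15) = 7.08 × 10^-3 M = x
Ka = x²/(C₀ − x) ⇒ C₀ = x + x²/Ka
C₀ = 7.08 × 10^-3 + (7.08 × 10^-3)²/(3.3 × 10^-4) = 1.59 × 10^-1 M

C₀ = 1.6 × 10^-1 M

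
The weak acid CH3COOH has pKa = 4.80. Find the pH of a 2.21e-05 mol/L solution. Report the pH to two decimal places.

CH3COOH ⇌ CH3COO- + H+
Ka = 10^(−4.80) = 1.58 × 10^-5
Let x = [H+] at equilibrium. Ka = x²/(2.21e-05 − x).
The 5% rule fails; solving x² + Ka·x − Ka·C₀ = 0 exactly:
x = [−1.58e-05 + √(1.58e-05² + 1.4e-09)]/2 = 1.24 × 10^-5 M
pH = −log(1.24 × 10^-5) = 4.91

pH = 4.91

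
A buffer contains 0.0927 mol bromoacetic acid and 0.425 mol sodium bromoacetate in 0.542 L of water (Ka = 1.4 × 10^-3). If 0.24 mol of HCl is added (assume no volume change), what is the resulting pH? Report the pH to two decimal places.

After neutralization: n(BrCH2COOH) = 0.333 mol, n(BrCH2COO-) = 0.185 mol.
pKa = −log(1.4 × 10^-3) = 2.854
pH = pKa + log([A⁻]/[HA]) = 2.854 + log(0.185/0.333) = 2.854 -0.255

pH = 2.60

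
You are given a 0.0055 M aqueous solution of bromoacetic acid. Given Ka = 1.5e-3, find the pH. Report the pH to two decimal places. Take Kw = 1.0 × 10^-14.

BrCH2COOH ⇌ BrCH2COO- + H+
From the ICE table, Ka = x²/(0.0055 − x) = 1.5 × 10^-3.
The 5% rule fails; solving x² + Ka·x − Ka·C₀ = 0 exactly:
x = [−0.0015 + √(0.0015² + 3.3e-05)]/2 = 2.22 × 10^-3 M
pH = −log[H+] = −log(2.22 × 10^-3) = 2.65

pH = 2.65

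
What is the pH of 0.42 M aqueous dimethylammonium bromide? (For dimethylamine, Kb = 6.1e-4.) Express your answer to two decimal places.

(CH3)2NH2+ is the conjugate acid of the weak base (CH3)2NH.
Ka = Kw/Kb = 1.0×10^-14 / 6.1 × 10^-4 = 1.64 × 10^-11
Let x = [H+] at equilibrium. Ka = x²/(0.42 − x).
Neglecting x in the denominator: x = √(1.64 × 10^-11 × 0.42) = 2.62 × 10^-6 M
Check: 0.00062% ionized — well under 5%, approximation valid.
pH = −log(2.62 × 10^-6) = 5.58

pH = 5.58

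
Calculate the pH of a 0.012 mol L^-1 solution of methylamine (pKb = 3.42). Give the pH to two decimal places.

CH3NH2 + H2O ⇌ CH3NH3+ + OH-
Kb = 10^(−3.42) = 3.80 × 10^-4
From the ICE table, Kb = [OH-]²/(0.012 − [OH-]) = 3.80 × 10^-4.
The 5% rule fails; solving [OH-]² + Kb·[OH-] − Kb·C₀ = 0 exactly:
[OH-] = [−0.00038 + √(0.00038² + 1.82e-05)]/2 = 1.95 × 10^-3 M
pOH = 2.71, so pH = 14.00 − pOH = 11.29

pH = 11.29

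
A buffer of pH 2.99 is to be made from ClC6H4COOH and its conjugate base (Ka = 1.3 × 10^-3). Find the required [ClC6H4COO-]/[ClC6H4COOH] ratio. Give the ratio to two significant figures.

ratio = 1.3

pKa = -log(1.3 × 10^-3) = 2.886
pH = pKa + log(r) ⇒ log(r) = 2.99 − 2.886 = +0.104
r = [ClC6H4COO-]/[ClC6H4COOH] = 10^(+0.104) = 1.27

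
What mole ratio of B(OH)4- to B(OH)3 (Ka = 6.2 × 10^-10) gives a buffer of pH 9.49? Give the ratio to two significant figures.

ratio = 1.9

pKa = -log(6.2 × 10^-10) = 9.208
pH = pKa + log(r) ⇒ log(r) = 9.49 − 9.208 = +0.282
r = [B(OH)4-]/[B(OH)3] = 10^(+0.282) = 1.91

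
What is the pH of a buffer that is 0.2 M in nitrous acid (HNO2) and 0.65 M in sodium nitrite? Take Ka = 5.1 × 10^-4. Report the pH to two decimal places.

pH = 3.80

pKa = −log(5.1 × 10^-4) = 3.292
Using pH = pKa + log([base]/[acid]) with [base]/[acid] = 0.65/0.2:
pH = 3.292 + (+0.512) = 3.80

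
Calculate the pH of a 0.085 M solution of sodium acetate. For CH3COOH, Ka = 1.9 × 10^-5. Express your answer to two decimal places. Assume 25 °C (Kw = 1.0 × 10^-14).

CH3COO- is the conjugate base of the weak acid CH3COOH.
Kb = Kw/Ka = 1.0×10^-14 / 1.9 × 10^-5 = 5.26 × 10^-10
Kb = [OH-]²/(0.085 − [OH-]) = 5.26 × 10^-10
Since Kb ≪ C₀, [OH-] ≈ √(Kb·C₀) = 6.69 × 10^-6 M.
([OH-]/C₀ = 0.0079% < 5%, so the approximation holds.)
pOH = −log(6.69 × 10^-6) = 5.17; pH = 14.00 − 5.17 = 8.83

pH = 8.83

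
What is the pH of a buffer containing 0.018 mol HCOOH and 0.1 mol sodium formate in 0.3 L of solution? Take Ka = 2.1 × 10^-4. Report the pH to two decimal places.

pKa = −log(2.1 × 10^-4) = 3.678
Using pH = pKa + log([base]/[acid]) with [base]/[acid] = 0.1/0.018:
pH = 3.678 + (+0.745) = 4.42

pH = 4.42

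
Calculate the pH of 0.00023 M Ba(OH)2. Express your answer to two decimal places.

pH = 10.66

Ba(OH)2 is a strong base (each formula unit releases 2 OH-); [OH-] = 0.00046 M.
pOH = -log(0.00046) = 3.34
pH = 14.00 - 3.34 = 10.66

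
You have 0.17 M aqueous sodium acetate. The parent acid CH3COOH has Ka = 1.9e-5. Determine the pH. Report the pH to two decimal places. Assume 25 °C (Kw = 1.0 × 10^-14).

pH = 8.98

CH3COO- is the conjugate base of the weak acid CH3COOH.
Kb = Kw/Ka = 1.0×10^-14 / 1.9 × 10^-5 = 5.26 × 10^-10
From the ICE table, Kb = x²/(0.17 − x) = 5.26 × 10^-10.
Neglecting x in the denominator: x = √(5.26 × 10^-10 × 0.17) = 9.46 × 10^-6 M
Check: 0.0056% ionized — well under 5%, approximation valid.
pOH = 5.02, so pH = 14.00 − pOH = 8.98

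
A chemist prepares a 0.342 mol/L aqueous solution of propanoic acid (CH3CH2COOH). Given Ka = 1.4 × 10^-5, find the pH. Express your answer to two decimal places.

CH3CH2COOH ⇌ CH3CH2COO- + H+
Ka = [H+]²/(0.342 − [H+]) = 1.4 × 10^-5
Assume [H+] ≪ 0.342: [H+] ≈ √(1.4 × 10^-5 × 0.342) = 2.19 × 10^-3 M
Check: 0.64% ionized — well under 5%, approximation valid.
pH = −log[H+] = −log(2.19 × 10^-3) = 2.66

pH = 2.66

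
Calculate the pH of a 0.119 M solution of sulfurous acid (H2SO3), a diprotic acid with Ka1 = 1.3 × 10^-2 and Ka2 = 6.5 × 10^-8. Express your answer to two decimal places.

Ka1 ≫ Ka2, so treat the first dissociation as the only significant source of H+.
Ka1 = x²/(0.119 − x) = 1.3 × 10^-2
Solving the quadratic: x = (−Ka1 + √(Ka1² + 4·Ka1·C₀))/2 = 3.34 × 10^-2 M
pH = −log(3.34 × 10^-2) = 1.48

pH = 1.48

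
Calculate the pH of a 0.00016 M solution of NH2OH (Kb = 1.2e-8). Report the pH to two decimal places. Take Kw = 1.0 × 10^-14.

pH = 8.14

NH2OH + H2O ⇌ NH3OH+ + OH-
From the ICE table, Kb = x²/(0.00016 − x) = 1.2 × 10^-8.
Since Kb ≪ C₀, x ≈ √(Kb·C₀) = 1.39 × 10^-6 M.
pOH = 5.86, so pH = 14.00 − pOH = 8.14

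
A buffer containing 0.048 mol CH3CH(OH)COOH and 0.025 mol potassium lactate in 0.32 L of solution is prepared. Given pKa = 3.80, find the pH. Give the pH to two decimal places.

pH = 3.52

Henderson–Hasselbalch: pH = pKa + log([CH3CH(OH)COO-]/[CH3CH(OH)COOH]) = 3.80 + log(0.025/0.048)
pH = 3.80 + (-0.283) = 3.52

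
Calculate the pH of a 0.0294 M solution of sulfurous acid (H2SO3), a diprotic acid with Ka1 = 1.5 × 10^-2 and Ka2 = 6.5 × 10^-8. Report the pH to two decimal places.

Since Ka1 ≫ Ka2, the first ionization dominates [H+].
Ka1 = x²/(0.0294 − x) = 1.5 × 10^-2
Solving the quadratic: x = (−Ka1 + √(Ka1² + 4·Ka1·C₀))/2 = 1.48 × 10^-2 M
pH = −log(1.48 × 10^-2) = 1.83

pH = 1.83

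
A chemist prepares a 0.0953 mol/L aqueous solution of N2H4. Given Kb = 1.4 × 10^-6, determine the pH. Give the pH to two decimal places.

N2H4 + H2O ⇌ N2H5+ + OH-
Kb = [OH-]²/(0.0953 − [OH-]) = 1.4 × 10^-6
Assume [OH-] ≪ 0.0953: [OH-] ≈ √(1.4 × 10^-6 × 0.0953) = 3.65 × 10^-4 M
([OH-]/C₀ = 0.38% < 5%, so the approximation holds.)
pOH = −log(3.65 × 10^-4) = 3.44; pH = 14.00 − 3.44 = 10.56

pH = 10.56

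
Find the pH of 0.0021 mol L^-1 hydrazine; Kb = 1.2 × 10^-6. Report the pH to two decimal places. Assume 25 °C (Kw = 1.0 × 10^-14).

pH = 9.70

N2H4 + H2O ⇌ N2H5+ + OH-
From the ICE table, Kb = x²/(0.0021 − x) = 1.2 × 10^-6.
Assume x ≪ 0.0021: x ≈ √(1.2 × 10^-6 × 0.0021) = 5.02 × 10^-5 M
Check: 2.4% ionized — well under 5%, approximation valid.
pOH = 4.30, so pH = 14.00 − pOH = 9.70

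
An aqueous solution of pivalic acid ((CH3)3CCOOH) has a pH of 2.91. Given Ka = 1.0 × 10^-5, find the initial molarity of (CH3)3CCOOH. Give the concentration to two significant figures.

[H+] = 10^(-2.91) = 1.23 × 10^-3 M = x
Ka = x²/(C₀ − x) ⇒ C₀ = x + x²/Ka
C₀ = 1.23 × 10^-3 + (1.23 × 10^-3)²/(1.0 × 10^-5) = 1.53 × 10^-1 M

C₀ = 1.5 × 10^-1 M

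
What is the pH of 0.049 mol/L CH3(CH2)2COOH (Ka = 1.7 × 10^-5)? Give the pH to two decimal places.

CH3(CH2)2COOH ⇌ CH3(CH2)2COO- + H+
Ka = [H+]²/(0.049 − [H+]) = 1.7 × 10^-5
Assume [H+] ≪ 0.049: [H+] ≈ √(1.7 × 10^-5 × 0.049) = 9.13 × 10^-4 M
Check: 1.9% ionized — well under 5%, approximation valid.
pH = −log(9.13 × 10^-4) = 3.04

pH = 3.04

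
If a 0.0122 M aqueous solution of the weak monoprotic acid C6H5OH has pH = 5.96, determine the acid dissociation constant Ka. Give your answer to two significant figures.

[H+] = 10^(-5.96) = 1.10 × 10^-6 M
At equilibrium [HA] = 0.0122 − 1.10 × 10^-6 = 1.22 × 10^-2 M
Ka = [H+][A-]/[HA] = (1.10 × 10^-6)² / 1.22 × 10^-2 = 9.9 × 10^-11

Ka = 9.9 × 10^-11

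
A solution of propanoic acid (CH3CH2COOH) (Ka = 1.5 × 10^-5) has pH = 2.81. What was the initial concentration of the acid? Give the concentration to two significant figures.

C₀ = 1.6 × 10^-1 M

[H+] = 10^(-2.81) = 1.55 × 10^-3 M = x
Ka = x²/(C₀ − x) ⇒ C₀ = x + x²/Ka
C₀ = 1.55 × 10^-3 + (1.55 × 10^-3)²/(1.5 × 10^-5) = 1.62 × 10^-1 M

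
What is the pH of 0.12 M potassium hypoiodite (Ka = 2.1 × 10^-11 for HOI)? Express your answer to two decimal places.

pH = 11.86

OI- is the conjugate base of the weak acid HOI.
Kb = Kw/Ka = 1.0×10^-14 / 2.1 × 10^-11 = 4.76 × 10^-4
From the ICE table, Kb = x²/(0.12 − x) = 4.76 × 10^-4.
x is not negligible relative to C₀; solve x² + 0.000476·x − 5.71e-05 = 0.
x = (−Kb + √(Kb² + 4·Kb·C₀))/2 = 7.32 × 10^-3 M
pOH = −log(7.32 × 10^-3) = 2.14; pH = 14.00 − 2.14 = 11.86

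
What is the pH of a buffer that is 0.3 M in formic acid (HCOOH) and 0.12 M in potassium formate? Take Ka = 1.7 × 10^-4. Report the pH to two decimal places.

pH = 3.37

pKa = −log(1.7 × 10^-4) = 3.770
pH = pKa + log([A⁻]/[HA]) = 3.770 + log(0.12/0.3)
pH = 3.770 + (-0.398) = 3.37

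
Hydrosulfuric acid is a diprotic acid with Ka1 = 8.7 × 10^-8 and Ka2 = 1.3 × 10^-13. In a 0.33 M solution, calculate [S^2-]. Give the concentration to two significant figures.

1.3 × 10^-13 M

First ionization gives [H+] ≈ [HS-] = 1.69 × 10^-4 M.
Second step: Ka2 = [H+][S^2-]/[HS-] ≈ [S^2-] (since [H+] ≈ [HS-]).
So [S^2-] ≈ Ka2.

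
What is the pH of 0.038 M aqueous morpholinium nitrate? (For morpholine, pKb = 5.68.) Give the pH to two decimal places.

pH = 4.87

C4H8ONH2+ is the conjugate acid of the weak base C4H8ONH.
Kb = 10^(−5.68) = 2.09 × 10^-6
Ka = Kw/Kb = 1.0×10^-14 / 2.09 × 10^-6 = 4.78 × 10^-9
Let x = [H+] at equilibrium. Ka = x²/(0.038 − x).
Assume x ≪ 0.038: x ≈ √(4.78 × 10^-9 × 0.038) = 1.35 × 10^-5 M
pH = −log(1.35 × 10^-5) = 4.87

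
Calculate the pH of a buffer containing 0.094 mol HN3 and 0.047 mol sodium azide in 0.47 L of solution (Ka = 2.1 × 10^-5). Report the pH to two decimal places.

pH = 4.38

pKa = −log(2.1 × 10^-5) = 4.678
pH = pKa + log([A⁻]/[HA]) = 4.678 + log(0.047/0.094)
pH = 4.678 + (-0.301) = 4.38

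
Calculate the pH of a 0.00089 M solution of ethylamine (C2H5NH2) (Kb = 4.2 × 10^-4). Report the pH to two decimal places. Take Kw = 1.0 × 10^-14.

pH = 10.64

C2H5NH2 + H2O ⇌ C2H5NH3+ + OH-
From the ICE table, Kb = [OH-]²/(0.00089 − [OH-]) = 4.2 × 10^-4.
Here C₀/Kb ≈ 2.12, so the small-[OH-] approximation fails. Use the quadratic:
[OH-] = (−Kb + √(Kb² + 4·Kb·C₀))/2 = 4.36 × 10^-4 M
pOH = −log(4.36 × 10^-4) = 3.36; pH = 14.00 − 3.36 = 10.64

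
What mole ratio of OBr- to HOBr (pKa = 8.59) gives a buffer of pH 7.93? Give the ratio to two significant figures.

pH = pKa + log(r) ⇒ log(r) = 7.93 − 8.59 = -0.66
r = [OBr-]/[HOBr] = 10^(-0.66) = 0.219

ratio = 0.22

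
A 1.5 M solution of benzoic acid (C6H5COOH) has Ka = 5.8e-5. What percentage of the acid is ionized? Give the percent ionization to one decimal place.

C6H5COOH ⇌ C6H5COO- + H+; let x = [H+] at equilibrium.
x ≈ √(Ka·C₀) = √(5.8 × 10^-5 × 1.5) = 9.33 × 10^-3 M
Fraction ionized = 9.33 × 10^-3 / 1.5 = 0.0062 → 0.6%

0.6%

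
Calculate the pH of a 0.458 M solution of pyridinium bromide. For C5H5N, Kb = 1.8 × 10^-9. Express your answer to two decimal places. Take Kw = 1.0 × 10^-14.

C5H5NH+ is the conjugate acid of the weak base C5H5N.
Ka = Kw/Kb = 1.0×10^-14 / 1.8 × 10^-9 = 5.56 × 10^-6
From the ICE table, Ka = x²/(0.458 − x) = 5.56 × 10^-6.
Neglecting x in the denominator: x = √(5.56 × 10^-6 × 0.458) = 1.60 × 10^-3 M
Check: 0.35% ionized — well under 5%, approximation valid.
pH = −log(1.60 × 10^-3) = 2.80

pH = 2.80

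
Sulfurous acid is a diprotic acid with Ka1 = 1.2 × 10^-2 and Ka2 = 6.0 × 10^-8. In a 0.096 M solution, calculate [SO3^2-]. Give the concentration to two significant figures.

First ionization gives [H+] ≈ [HSO3-] = 2.85 × 10^-2 M.
Second step: Ka2 = [H+][SO3^2-]/[HSO3-] ≈ [SO3^2-] (since [H+] ≈ [HSO3-]).
So [SO3^2-] ≈ Ka2.

6.0 × 10^-8 M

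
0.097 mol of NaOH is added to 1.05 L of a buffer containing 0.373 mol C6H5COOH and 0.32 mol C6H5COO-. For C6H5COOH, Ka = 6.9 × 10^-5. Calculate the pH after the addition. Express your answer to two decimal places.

After neutralization: n(C6H5COOH) = 0.276 mol, n(C6H5COO-) = 0.417 mol.
pKa = −log(6.9 × 10^-5) = 4.161
pH = pKa + log([A⁻]/[HA]) = 4.161 + log(0.417/0.276) = 4.161 +0.179

pH = 4.34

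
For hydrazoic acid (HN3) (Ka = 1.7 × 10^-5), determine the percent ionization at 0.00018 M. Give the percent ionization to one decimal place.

HN3 ⇌ N3- + H+; let x = [H+] at equilibrium.
Solve x² + 1.7e-05x − 3.06e-09 = 0 → x = 4.75 × 10^-5 M
Fraction ionized = 4.75 × 10^-5 / 0.00018 = 0.2639 → 26.4%

26.4%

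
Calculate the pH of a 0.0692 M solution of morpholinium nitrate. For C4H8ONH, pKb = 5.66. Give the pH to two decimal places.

C4H8ONH2+ is the conjugate acid of the weak base C4H8ONH.
Kb = 10^(−5.66) = 2.19 × 10^-6
Ka = Kw/Kb = 1.0×10^-14 / 2.19 × 10^-6 = 4.57 × 10^-9
Let x = [H+] at equilibrium. Ka = x²/(0.0692 − x).
Assume x ≪ 0.0692: x ≈ √(4.57 × 10^-9 × 0.0692) = 1.78 × 10^-5 M
pH = −log(1.78 × 10^-5) = 4.75

pH = 4.75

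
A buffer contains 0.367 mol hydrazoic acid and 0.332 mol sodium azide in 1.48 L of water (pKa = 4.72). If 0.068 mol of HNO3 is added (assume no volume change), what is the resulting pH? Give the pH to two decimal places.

pH = 4.50

Added H+ converts N3- to HN3: HN3 → 0.435 mol, N3- → 0.264 mol.
Henderson–Hasselbalch with mole ratio 0.264/0.435: pH = 4.72 + (-0.217)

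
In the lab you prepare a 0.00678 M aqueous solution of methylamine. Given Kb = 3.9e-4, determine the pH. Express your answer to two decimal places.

CH3NH2 + H2O ⇌ CH3NH3+ + OH-
From the ICE table, Kb = x²/(0.00678 − x) = 3.9 × 10^-4.
Here C₀/Kb ≈ 17.4, so the small-x approximation fails. Use the quadratic:
x = (−Kb + √(Kb² + 4·Kb·C₀))/2 = 1.44 × 10^-3 M
pOH = −log(1.44 × 10^-3) = 2.84; pH = 14.00 − 2.84 = 11.16

pH = 11.16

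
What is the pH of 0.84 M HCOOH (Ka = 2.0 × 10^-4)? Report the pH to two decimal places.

HCOOH ⇌ HCOO- + H+
Ka = x²/(0.84 − x) = 2.0 × 10^-4
Assume x ≪ 0.84: x ≈ √(2.0 × 10^-4 × 0.84) = 1.30 × 10^-2 M
(x/C₀ = 1.5% < 5%, so the approximation holds.)
pH = −log[H+] = −log(1.30 × 10^-2) = 1.89

pH = 1.89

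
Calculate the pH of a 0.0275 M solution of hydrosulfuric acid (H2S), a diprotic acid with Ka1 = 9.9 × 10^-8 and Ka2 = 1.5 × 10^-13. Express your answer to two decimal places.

Since Ka1 ≫ Ka2, the first ionization dominates [H+].
Ka1 = x²/(0.0275 − x) = 9.9 × 10^-8
x ≈ √(9.9 × 10^-8 × 0.0275) = 5.22 × 10^-5 M
pH = −log(5.22 × 10^-5) = 4.28

pH = 4.28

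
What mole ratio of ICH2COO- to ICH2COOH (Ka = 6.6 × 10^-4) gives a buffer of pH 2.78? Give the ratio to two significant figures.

pKa = -log(6.6 × 10^-4) = 3.180
pH = pKa + log(r) ⇒ log(r) = 2.78 − 3.180 = -0.400
r = [ICH2COO-]/[ICH2COOH] = 10^(-0.400) = 0.398

ratio = 0.40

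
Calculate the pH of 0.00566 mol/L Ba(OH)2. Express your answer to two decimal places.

Ba(OH)2 is a strong base (each formula unit releases 2 OH-); [OH-] = 0.0113 M.
pOH = -log(0.0113) = 1.95
pH = 14.00 - 1.95 = 12.05

pH = 12.05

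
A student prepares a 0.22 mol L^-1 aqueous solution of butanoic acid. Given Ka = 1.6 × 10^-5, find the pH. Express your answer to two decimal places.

pH = 2.73

CH3(CH2)2COOH ⇌ CH3(CH2)2COO- + H+
Ka = [H+]²/(0.22 − [H+]) = 1.6 × 10^-5
Neglecting [H+] in the denominator: [H+] = √(1.6 × 10^-5 × 0.22) = 1.88 × 10^-3 M
pH = −log[H+] = −log(1.88 × 10^-3) = 2.73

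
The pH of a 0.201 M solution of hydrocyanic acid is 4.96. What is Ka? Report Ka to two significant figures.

Ka = 6.0 × 10^-10

[H+] = 10^(-4.96) = 1.10 × 10^-5 M
At equilibrium [HA] = 0.201 − 1.10 × 10^-5 = 2.01 × 10^-1 M
Ka = [H+][A-]/[HA] = (1.10 × 10^-5)² / 2.01 × 10^-1 = 6.0 × 10^-10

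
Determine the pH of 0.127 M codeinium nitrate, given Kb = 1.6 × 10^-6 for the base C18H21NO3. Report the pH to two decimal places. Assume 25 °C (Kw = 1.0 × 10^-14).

C18H22NO3+ is the conjugate acid of the weak base C18H21NO3.
Ka = Kw/Kb = 1.0×10^-14 / 1.6 × 10^-6 = 6.25 × 10^-9
From the ICE table, Ka = [H+]²/(0.127 − [H+]) = 6.25 × 10^-9.
Since Ka ≪ C₀, [H+] ≈ √(Ka·C₀) = 2.82 × 10^-5 M.
pH = −log(2.82 × 10^-5) = 4.55

pH = 4.55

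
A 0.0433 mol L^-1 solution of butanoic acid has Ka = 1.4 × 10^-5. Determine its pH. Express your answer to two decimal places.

CH3(CH2)2COOH ⇌ CH3(CH2)2COO- + H+
From the ICE table, Ka = x²/(0.0433 − x) = 1.4 × 10^-5.
Neglecting x in the denominator: x = √(1.4 × 10^-5 × 0.0433) = 7.79 × 10^-4 M
pH = −log[H+] = −log(7.79 × 10^-4) = 3.11

pH = 3.11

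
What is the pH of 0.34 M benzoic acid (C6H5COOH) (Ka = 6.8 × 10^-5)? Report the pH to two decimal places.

pH = 2.32

C6H5COOH ⇌ C6H5COO- + H+
Ka = x²/(0.34 − x) = 6.8 × 10^-5
Neglecting x in the denominator: x = √(6.8 × 10^-5 × 0.34) = 4.81 × 10^-3 M
(x/C₀ = 1.4% < 5%, so the approximation holds.)
pH = −log(4.81 × 10^-3) = 2.32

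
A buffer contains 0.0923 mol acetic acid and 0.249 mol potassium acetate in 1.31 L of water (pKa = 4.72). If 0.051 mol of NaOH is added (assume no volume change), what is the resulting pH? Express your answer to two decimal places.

pH = 5.58

OH- converts CH3COOH to CH3COO-: CH3COOH → 0.0413 mol, CH3COO- → 0.3 mol.
pH = pKa + log([A⁻]/[HA]) = 4.72 + log(0.3/0.0413) = 4.72 +0.861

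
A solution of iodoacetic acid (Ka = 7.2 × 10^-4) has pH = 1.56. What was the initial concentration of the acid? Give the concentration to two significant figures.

[H+] = 10^(-1.56) = 2.75 × 10^-2 M = x
Ka = x²/(C₀ − x) ⇒ C₀ = x + x²/Ka
C₀ = 2.75 × 10^-2 + (2.75 × 10^-2)²/(7.2 × 10^-4) = 1.08 M

C₀ = 1.1 M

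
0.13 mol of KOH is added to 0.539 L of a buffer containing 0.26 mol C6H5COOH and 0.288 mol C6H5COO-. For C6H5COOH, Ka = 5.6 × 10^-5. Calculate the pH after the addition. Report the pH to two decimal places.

OH- converts C6H5COOH to C6H5COO-: C6H5COOH → 0.13 mol, C6H5COO- → 0.418 mol.
pKa = −log(5.6 × 10^-5) = 4.252
Henderson–Hasselbalch with mole ratio 0.418/0.13: pH = 4.252 + (+0.507)

pH = 4.76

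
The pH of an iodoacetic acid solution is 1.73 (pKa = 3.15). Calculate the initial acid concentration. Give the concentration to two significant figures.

C₀ = 5.1 × 10^-1 M

[H+] = 10^(-1.73) = 1.86 × 10^-2 M = x
Ka = 10^(−3.15) = 7.08 × 10^-4
Ka = x²/(C₀ − x) ⇒ C₀ = x + x²/Ka
C₀ = 1.86 × 10^-2 + (1.86 × 10^-2)²/(7.08 × 10^-4) = 5.07 × 10^-1 M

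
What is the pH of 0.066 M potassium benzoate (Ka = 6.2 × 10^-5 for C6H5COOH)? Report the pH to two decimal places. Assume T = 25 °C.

pH = 8.51

C6H5COO- is the conjugate base of the weak acid C6H5COOH.
Kb = Kw/Ka = 1.0×10^-14 / 6.2 × 10^-5 = 1.61 × 10^-10
From the ICE table, Kb = [OH-]²/(0.066 − [OH-]) = 1.61 × 10^-10.
Neglecting [OH-] in the denominator: [OH-] = √(1.61 × 10^-10 × 0.066) = 3.26 × 10^-6 M
Check: 0.0049% ionized — well under 5%, approximation valid.
pOH = −log(3.26 × 10^-6) = 5.49; pH = 14.00 − 5.49 = 8.51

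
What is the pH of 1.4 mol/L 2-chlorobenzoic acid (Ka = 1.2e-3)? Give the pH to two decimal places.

ClC6H4COOH ⇌ ClC6H4COO- + H+
From the ICE table, Ka = [H+]²/(1.4 − [H+]) = 1.2 × 10^-3.
Assume [H+] ≪ 1.4: [H+] ≈ √(1.2 × 10^-3 × 1.4) = 4.10 × 10^-2 M
Check: 2.9% ionized — well under 5%, approximation valid.
pH = −log(4.10 × 10^-2) = 1.39

pH = 1.39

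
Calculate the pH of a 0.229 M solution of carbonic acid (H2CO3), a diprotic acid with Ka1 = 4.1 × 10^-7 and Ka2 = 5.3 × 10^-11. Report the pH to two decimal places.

pH = 3.51

Ka1 ≫ Ka2, so treat the first dissociation as the only significant source of H+.
Ka1 = x²/(0.229 − x) = 4.1 × 10^-7
x ≈ √(4.1 × 10^-7 × 0.229) = 3.06 × 10^-4 M
pH = −log(3.06 × 10^-4) = 3.51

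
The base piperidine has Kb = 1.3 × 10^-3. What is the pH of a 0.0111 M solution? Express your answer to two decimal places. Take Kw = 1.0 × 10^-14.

pH = 11.51

C5H10NH + H2O ⇌ C5H10NH2+ + OH-
From the ICE table, Kb = [OH-]²/(0.0111 − [OH-]) = 1.3 × 10^-3.
The 5% rule fails; solving [OH-]² + Kb·[OH-] − Kb·C₀ = 0 exactly:
[OH-] = [−0.0013 + √(0.0013² + 5.77e-05)]/2 = 3.20 × 10^-3 M
pOH = −log(3.20 × 10^-3) = 2.49; pH = 14.00 − 2.49 = 11.51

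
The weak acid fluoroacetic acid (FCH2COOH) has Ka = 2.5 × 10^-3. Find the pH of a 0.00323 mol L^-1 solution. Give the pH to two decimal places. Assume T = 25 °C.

FCH2COOH ⇌ FCH2COO- + H+
Let x = [H+] at equilibrium. Ka = x²/(0.00323 − x).
The 5% rule fails; solving x² + Ka·x − Ka·C₀ = 0 exactly:
x = [−0.0025 + √(0.0025² + 3.23e-05)]/2 = 1.85 × 10^-3 M
pH = −log[H+] = −log(1.85 × 10^-3) = 2.73

pH = 2.73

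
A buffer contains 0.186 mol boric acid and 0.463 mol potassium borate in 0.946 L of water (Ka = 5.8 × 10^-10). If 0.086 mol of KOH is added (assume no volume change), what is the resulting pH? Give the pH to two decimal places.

pH = 9.98

After neutralization: n(B(OH)3) = 0.1 mol, n(B(OH)4-) = 0.549 mol.
pKa = −log(5.8 × 10^-10) = 9.237
pH = pKa + log(n_B(OH)4-/n_B(OH)3) = 9.237 + log(0.549/0.1) = 9.237 + (+0.740)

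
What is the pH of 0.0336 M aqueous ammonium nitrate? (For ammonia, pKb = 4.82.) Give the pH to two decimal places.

pH = 5.33

NH4+ is the conjugate acid of the weak base NH3.
Kb = 10^(−4.82) = 1.51 × 10^-5
Ka = Kw/Kb = 1.0×10^-14 / 1.51 × 10^-5 = 6.62 × 10^-10
Ka = [H+]²/(0.0336 − [H+]) = 6.62 × 10^-10
Neglecting [H+] in the denominator: [H+] = √(6.62 × 10^-10 × 0.0336) = 4.72 × 10^-6 M
([H+]/C₀ = 0.014% < 5%, so the approximation holds.)
pH = −log[H+] = −log(4.72 × 10^-6) = 5.33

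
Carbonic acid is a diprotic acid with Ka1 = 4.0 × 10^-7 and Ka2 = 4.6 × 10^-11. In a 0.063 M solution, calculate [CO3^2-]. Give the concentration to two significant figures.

4.6 × 10^-11 M

First ionization gives [H+] ≈ [HCO3-] = 1.59 × 10^-4 M.
Second step: Ka2 = [H+][CO3^2-]/[HCO3-] ≈ [CO3^2-] (since [H+] ≈ [HCO3-]).
So [CO3^2-] ≈ Ka2.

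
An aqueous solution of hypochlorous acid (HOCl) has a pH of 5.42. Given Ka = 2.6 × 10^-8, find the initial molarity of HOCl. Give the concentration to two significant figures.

[H+] = 10^(-5.42) = 3.80 × 10^-6 M = x
Ka = x²/(C₀ − x) ⇒ C₀ = x + x²/Ka
C₀ = 3.80 × 10^-6 + (3.80 × 10^-6)²/(2.6 × 10^-8) = 5.59 × 10^-4 M

C₀ = 5.6 × 10^-4 M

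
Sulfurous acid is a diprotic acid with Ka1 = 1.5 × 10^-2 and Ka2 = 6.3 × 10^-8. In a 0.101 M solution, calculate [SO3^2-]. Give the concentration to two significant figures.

6.3 × 10^-8 M

First ionization gives [H+] ≈ [HSO3-] = 3.21 × 10^-2 M.
Second step: Ka2 = [H+][SO3^2-]/[HSO3-] ≈ [SO3^2-] (since [H+] ≈ [HSO3-]).
So [SO3^2-] ≈ Ka2.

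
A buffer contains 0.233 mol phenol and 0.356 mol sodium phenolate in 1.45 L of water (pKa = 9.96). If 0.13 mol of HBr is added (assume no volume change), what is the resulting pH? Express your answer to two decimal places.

pH = 9.75

After neutralization: n(C6H5OH) = 0.363 mol, n(C6H5O-) = 0.226 mol.
pH = pKa + log(n_C6H5O-/n_C6H5OH) = 9.96 + log(0.226/0.363) = 9.96 + (-0.206)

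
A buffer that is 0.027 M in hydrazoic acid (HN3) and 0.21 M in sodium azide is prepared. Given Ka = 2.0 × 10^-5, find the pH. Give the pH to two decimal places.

pH = 5.59

pKa = −log(2.0 × 10^-5) = 4.699
Using pH = pKa + log([base]/[acid]) with [base]/[acid] = 0.21/0.027:
pH = 4.699 + (+0.891) = 5.59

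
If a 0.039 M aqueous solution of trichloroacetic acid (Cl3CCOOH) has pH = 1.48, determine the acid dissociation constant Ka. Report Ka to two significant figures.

Ka = 1.9 × 10^-1

[H+] = 10^(-1.48) = 3.31 × 10^-2 M
At equilibrium [HA] = 0.039 − 3.31 × 10^-2 = 5.90 × 10^-3 M
Ka = [H+][A-]/[HA] = (3.31 × 10^-2)² / 5.90 × 10^-3 = 1.9 × 10^-1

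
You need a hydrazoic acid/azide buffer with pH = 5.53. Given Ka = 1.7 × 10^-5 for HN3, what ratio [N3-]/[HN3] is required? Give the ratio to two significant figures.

pKa = -log(1.7 × 10^-5) = 4.770
pH = pKa + log(r) ⇒ log(r) = 5.53 − 4.770 = +0.760
r = [N3-]/[HN3] = 10^(+0.760) = 5.75

ratio = 5.8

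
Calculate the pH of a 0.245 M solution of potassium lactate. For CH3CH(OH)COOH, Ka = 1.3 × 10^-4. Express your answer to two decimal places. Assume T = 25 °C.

CH3CH(OH)COO- is the conjugate base of the weak acid CH3CH(OH)COOH.
Kb = Kw/Ka = 1.0×10^-14 / 1.3 × 10^-4 = 7.69 × 10^-11
Kb = [OH-]²/(0.245 − [OH-]) = 7.69 × 10^-11
Neglecting [OH-] in the denominator: [OH-] = √(7.69 × 10^-11 × 0.245) = 4.34 × 10^-6 M
pOH = 5.36, so pH = 14.00 − pOH = 8.64

pH = 8.64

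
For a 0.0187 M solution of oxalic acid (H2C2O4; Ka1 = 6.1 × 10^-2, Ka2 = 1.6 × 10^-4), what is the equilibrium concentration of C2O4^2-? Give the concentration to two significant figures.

First ionization gives [H+] ≈ [HC2O4-] = 1.50 × 10^-2 M.
Second step: Ka2 = [H+][C2O4^2-]/[HC2O4-] ≈ [C2O4^2-] (since [H+] ≈ [HC2O4-]).
So [C2O4^2-] ≈ Ka2.

1.6 × 10^-4 M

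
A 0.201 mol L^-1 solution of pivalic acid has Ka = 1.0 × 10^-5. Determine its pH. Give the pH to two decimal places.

pH = 2.85

(CH3)3CCOOH ⇌ (CH3)3CCOO- + H+
Ka = x²/(0.201 − x) = 1.0 × 10^-5
Neglecting x in the denominator: x = √(1.0 × 10^-5 × 0.201) = 1.42 × 10^-3 M
pH = −log[H+] = −log(1.42 × 10^-3) = 2.85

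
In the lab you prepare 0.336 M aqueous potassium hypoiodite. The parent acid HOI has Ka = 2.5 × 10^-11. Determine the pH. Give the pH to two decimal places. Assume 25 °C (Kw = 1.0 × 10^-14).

OI- is the conjugate base of the weak acid HOI.
Kb = Kw/Ka = 1.0×10^-14 / 2.5 × 10^-11 = 4.00 × 10^-4
From the ICE table, Kb = [OH-]²/(0.336 − [OH-]) = 4.00 × 10^-4.
Neglecting [OH-] in the denominator: [OH-] = √(4.00 × 10^-4 × 0.336) = 1.16 × 10^-2 M
([OH-]/C₀ = 3.5% < 5%, so the approximation holds.)
pOH = 1.94, so pH = 14.00 − pOH = 12.06

pH = 12.06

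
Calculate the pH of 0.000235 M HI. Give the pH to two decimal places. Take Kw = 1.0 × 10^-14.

HI is a strong acid and dissociates completely, so [H+] = 0.000235 M.
pH = -log(0.000235) = 3.63

pH = 3.63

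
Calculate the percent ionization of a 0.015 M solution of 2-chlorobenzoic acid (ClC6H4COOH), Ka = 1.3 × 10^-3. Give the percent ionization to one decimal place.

25.4%

ClC6H4COOH ⇌ ClC6H4COO- + H+; let x = [H+] at equilibrium.
Ka = x²/(C₀ − x); solving the quadratic gives x = 3.81 × 10^-3 M.
Fraction ionized = 3.81 × 10^-3 / 0.015 = 0.2540 → 25.4%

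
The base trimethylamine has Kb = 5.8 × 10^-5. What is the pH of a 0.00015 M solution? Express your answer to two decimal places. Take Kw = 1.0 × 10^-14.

(CH3)3N + H2O ⇌ (CH3)3NH+ + OH-
From the ICE table, Kb = x²/(0.00015 − x) = 5.8 × 10^-5.
The 5% rule fails; solving x² + Kb·x − Kb·C₀ = 0 exactly:
x = [−5.8e-05 + √(5.8e-05² + 3.48e-08)]/2 = 6.87 × 10^-5 M
pOH = −log(6.87 × 10^-5) = 4.16; pH = 14.00 − 4.16 = 9.84

pH = 9.84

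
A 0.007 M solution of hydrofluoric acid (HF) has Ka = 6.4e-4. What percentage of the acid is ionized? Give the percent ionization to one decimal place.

HF ⇌ F- + H+; let x = [H+] at equilibrium.
Ka = x²/(C₀ − x); solving the quadratic gives x = 1.82 × 10^-3 M.
% ionization = x/C₀ × 100% = 1.82 × 10^-3/0.007 × 100% = 26.0%

26.0%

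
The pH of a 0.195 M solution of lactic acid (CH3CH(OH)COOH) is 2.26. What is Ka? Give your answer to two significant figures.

Ka = 1.6 × 10^-4

[H+] = 10^(-2.26) = 5.50 × 10^-3 M
At equilibrium [HA] = 0.195 − 5.50 × 10^-3 = 1.90 × 10^-1 M
Ka = [H+][A-]/[HA] = (5.50 × 10^-3)² / 1.90 × 10^-1 = 1.6 × 10^-4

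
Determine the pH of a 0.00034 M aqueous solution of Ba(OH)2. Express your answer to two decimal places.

pH = 10.83

Ba(OH)2 is a strong base (each formula unit releases 2 OH-); [OH-] = 0.00068 M.
pOH = -log(0.00068) = 3.17
pH = 14.00 - 3.17 = 10.83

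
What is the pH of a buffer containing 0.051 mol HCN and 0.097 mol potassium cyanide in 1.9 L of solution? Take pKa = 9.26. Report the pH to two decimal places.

pH = 9.54

Using pH = pKa + log([base]/[acid]) with [base]/[acid] = 0.097/0.051:
pH = 9.26 + (+0.279) = 9.54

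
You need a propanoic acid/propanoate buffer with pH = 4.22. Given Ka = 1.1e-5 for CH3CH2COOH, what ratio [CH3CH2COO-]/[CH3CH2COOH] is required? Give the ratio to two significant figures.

pKa = -log(1.1 × 10^-5) = 4.959
pH = pKa + log(r) ⇒ log(r) = 4.22 − 4.959 = -0.739
r = [CH3CH2COO-]/[CH3CH2COOH] = 10^(-0.739) = 0.182

ratio = 0.18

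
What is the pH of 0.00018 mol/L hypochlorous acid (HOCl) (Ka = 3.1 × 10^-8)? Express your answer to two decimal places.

pH = 5.63

HOCl ⇌ OCl- + H+
From the ICE table, Ka = [H+]²/(0.00018 − [H+]) = 3.1 × 10^-8.
Since Ka ≪ C₀, [H+] ≈ √(Ka·C₀) = 2.36 × 10^-6 M.
([H+]/C₀ = 1.3% < 5%, so the approximation holds.)
pH = −log(2.36 × 10^-6) = 5.63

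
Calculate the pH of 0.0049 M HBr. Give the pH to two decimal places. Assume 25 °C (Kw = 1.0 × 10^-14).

pH = 2.31

HBr is a strong acid and dissociates completely, so [H+] = 0.0049 M.
pH = -log(0.0049) = 2.31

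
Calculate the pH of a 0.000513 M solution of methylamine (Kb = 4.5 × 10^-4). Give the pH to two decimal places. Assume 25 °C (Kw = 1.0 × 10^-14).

CH3NH2 + H2O ⇌ CH3NH3+ + OH-
From the ICE table, Kb = [OH-]²/(0.000513 − [OH-]) = 4.5 × 10^-4.
[OH-] is not negligible relative to C₀; solve [OH-]² + 0.00045·[OH-] − 2.31e-07 = 0.
[OH-] = [−0.00045 + √(0.00045² + 9.23e-07)]/2 = 3.06 × 10^-4 M
pOH = −log(3.06 × 10^-4) = 3.51; pH = 14.00 − 3.51 = 10.49

pH = 10.49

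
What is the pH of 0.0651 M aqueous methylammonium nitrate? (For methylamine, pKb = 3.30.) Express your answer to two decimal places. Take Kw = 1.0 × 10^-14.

CH3NH3+ is the conjugate acid of the weak base CH3NH2.
Kb = 10^(−3.30) = 5.01 × 10^-4
Ka = Kw/Kb = 1.0×10^-14 / 5.01 × 10^-4 = 2.00 × 10^-11
From the ICE table, Ka = [H+]²/(0.0651 − [H+]) = 2.00 × 10^-11.
Assume [H+] ≪ 0.0651: [H+] ≈ √(2.00 × 10^-11 × 0.0651) = 1.14 × 10^-6 M
([H+]/C₀ = 0.0018% < 5%, so the approximation holds.)
pH = −log(1.14 × 10^-6) = 5.94

pH = 5.94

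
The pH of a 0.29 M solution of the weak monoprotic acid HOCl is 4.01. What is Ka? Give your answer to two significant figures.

Ka = 3.3 × 10^-8

[H+] = 10^(-4.01) = 9.77 × 10^-5 M
At equilibrium [HA] = 0.29 − 9.77 × 10^-5 = 2.90 × 10^-1 M
Ka = [H+][A-]/[HA] = (9.77 × 10^-5)² / 2.90 × 10^-1 = 3.3 × 10^-8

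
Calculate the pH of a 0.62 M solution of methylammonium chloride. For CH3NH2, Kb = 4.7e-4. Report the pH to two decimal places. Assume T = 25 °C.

pH = 5.44

CH3NH3+ is the conjugate acid of the weak base CH3NH2.
Ka = Kw/Kb = 1.0×10^-14 / 4.7 × 10^-4 = 2.13 × 10^-11
Ka = [H+]²/(0.62 − [H+]) = 2.13 × 10^-11
Neglecting [H+] in the denominator: [H+] = √(2.13 × 10^-11 × 0.62) = 3.63 × 10^-6 M
([H+]/C₀ = 0.00059% < 5%, so the approximation holds.)
pH = −log[H+] = −log(3.63 × 10^-6) = 5.44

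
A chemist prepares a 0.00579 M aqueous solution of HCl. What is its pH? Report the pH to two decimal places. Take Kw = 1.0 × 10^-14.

HCl is a strong acid and dissociates completely, so [H+] = 0.00579 M.
pH = -log(0.00579) = 2.24

pH = 2.24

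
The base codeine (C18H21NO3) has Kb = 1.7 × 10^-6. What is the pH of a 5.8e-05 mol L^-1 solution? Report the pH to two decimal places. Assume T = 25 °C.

pH = 8.96

C18H21NO3 + H2O ⇌ C18H22NO3+ + OH-
From the ICE table, Kb = [OH-]²/(5.8e-05 − [OH-]) = 1.7 × 10^-6.
The 5% rule fails; solving [OH-]² + Kb·[OH-] − Kb·C₀ = 0 exactly:
[OH-] = [−1.7e-06 + √(1.7e-06² + 3.94e-10)]/2 = 9.12 × 10^-6 M
pOH = −log(9.12 × 10^-6) = 5.04; pH = 14.00 − 5.04 = 8.96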